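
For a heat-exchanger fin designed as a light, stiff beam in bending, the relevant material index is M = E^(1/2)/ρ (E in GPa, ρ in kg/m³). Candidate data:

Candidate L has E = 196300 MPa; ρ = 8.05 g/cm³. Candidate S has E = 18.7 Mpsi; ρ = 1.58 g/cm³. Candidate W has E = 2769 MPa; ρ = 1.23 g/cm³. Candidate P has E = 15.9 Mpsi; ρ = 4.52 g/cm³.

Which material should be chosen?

Convert each candidate to consistent units, then evaluate M:
  candidate L: E = 196.3 GPa, ρ = 8050 kg/m³
  candidate S: E = 128.9 GPa, ρ = 1580 kg/m³
  candidate W: E = 2.769 GPa, ρ = 1230 kg/m³
  candidate P: E = 109.6 GPa, ρ = 4520 kg/m³
  candidate S: M = 7.19×10⁻³
  candidate P: M = 2.32×10⁻³
  candidate L: M = 1.74×10⁻³
  candidate W: M = 1.35×10⁻³
Candidate S ranks first.

candidate S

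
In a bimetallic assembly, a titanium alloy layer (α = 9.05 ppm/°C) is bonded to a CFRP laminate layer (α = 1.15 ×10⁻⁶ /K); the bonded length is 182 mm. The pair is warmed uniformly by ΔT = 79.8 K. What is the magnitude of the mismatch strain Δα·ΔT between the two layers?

Δα = |9.05 − 1.15|×10⁻⁶/K = 7.90×10⁻⁶/K.
Mismatch strain = Δα·ΔT = 7.90×10⁻⁶ × 79.8 = 6.30×10⁻⁴.

6.30×10⁻⁴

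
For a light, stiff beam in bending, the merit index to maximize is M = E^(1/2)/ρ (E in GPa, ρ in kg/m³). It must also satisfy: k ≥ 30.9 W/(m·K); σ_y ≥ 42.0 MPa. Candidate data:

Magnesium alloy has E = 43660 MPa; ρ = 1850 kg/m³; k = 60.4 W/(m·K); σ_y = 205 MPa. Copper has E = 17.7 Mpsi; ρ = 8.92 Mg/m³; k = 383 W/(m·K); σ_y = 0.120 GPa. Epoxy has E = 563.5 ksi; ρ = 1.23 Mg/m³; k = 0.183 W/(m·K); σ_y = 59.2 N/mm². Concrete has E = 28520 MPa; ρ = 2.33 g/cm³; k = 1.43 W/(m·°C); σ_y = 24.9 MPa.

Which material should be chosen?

Screen on constraints: k ≥ 30.9 W/(m·K); σ_y ≥ 42.0 MPa. Survivors: magnesium alloy, copper.
Convert each candidate to consistent units, then evaluate M:
  magnesium alloy: E = 43.66 GPa, ρ = 1850 kg/m³
  copper: E = 122.0 GPa, ρ = 8920 kg/m³
  magnesium alloy: M = 3.57×10⁻³
  copper: M = 1.24×10⁻³
Magnesium alloy ranks first.

magnesium alloy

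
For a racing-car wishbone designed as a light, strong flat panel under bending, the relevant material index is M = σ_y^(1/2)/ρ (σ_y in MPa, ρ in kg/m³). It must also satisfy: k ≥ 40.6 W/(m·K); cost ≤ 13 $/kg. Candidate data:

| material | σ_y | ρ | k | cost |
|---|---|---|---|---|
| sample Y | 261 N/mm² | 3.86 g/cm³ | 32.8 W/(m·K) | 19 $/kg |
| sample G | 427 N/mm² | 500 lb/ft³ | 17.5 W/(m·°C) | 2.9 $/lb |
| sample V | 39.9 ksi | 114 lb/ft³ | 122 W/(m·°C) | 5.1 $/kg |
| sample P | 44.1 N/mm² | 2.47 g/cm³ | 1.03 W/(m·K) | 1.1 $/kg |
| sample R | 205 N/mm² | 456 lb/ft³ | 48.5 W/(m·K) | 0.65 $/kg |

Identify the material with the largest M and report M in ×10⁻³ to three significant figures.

Screen on constraints: k ≥ 40.6 W/(m·K); cost ≤ 13 $/kg. Survivors: sample V, sample R.
Putting every candidate on a common basis:
  sample V: σ_y = 275.1 MPa, ρ = 1826 kg/m³
  sample R: σ_y = 205.0 MPa, ρ = 7304 kg/m³
  sample V: M = 9.08×10⁻³
  sample R: M = 1.96×10⁻³
Highest index: sample V.

sample V, M = 9.08×10⁻³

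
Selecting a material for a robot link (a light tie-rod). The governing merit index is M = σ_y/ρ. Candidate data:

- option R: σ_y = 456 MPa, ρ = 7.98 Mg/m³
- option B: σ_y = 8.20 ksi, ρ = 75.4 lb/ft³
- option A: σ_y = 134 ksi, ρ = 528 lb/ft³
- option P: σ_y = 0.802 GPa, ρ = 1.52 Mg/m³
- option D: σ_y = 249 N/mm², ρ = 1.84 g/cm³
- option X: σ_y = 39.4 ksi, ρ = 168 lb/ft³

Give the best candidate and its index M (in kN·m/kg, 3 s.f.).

Putting every candidate on a common basis:
  option R: σ_y = 456.0 MPa, ρ = 7980 kg/m³
  option B: σ_y = 56.54 MPa, ρ = 1208 kg/m³
  option A: σ_y = 923.9 MPa, ρ = 8458 kg/m³
  option P: σ_y = 802.0 MPa, ρ = 1520 kg/m³
  option D: σ_y = 249.0 MPa, ρ = 1840 kg/m³
  option X: σ_y = 271.7 MPa, ρ = 2691 kg/m³
  option P: M = 528 kN·m/kg
  option D: M = 135 kN·m/kg
  option A: M = 109 kN·m/kg
  option X: M = 101 kN·m/kg
  option R: M = 57.1 kN·m/kg
  option B: M = 46.8 kN·m/kg
Highest index: option P.

option P, M = 528 kN·m/kg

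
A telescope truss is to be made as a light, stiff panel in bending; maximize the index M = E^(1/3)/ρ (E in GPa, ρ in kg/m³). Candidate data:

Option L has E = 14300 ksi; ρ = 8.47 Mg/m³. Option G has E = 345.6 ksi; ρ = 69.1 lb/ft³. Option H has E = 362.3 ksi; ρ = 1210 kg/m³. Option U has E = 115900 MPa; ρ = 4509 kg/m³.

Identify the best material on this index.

After converting to SI:
  option L: E = 98.60 GPa, ρ = 8470 kg/m³
  option G: E = 2.383 GPa, ρ = 1107 kg/m³
  option H: E = 2.498 GPa, ρ = 1210 kg/m³
  option U: E = 115.9 GPa, ρ = 4509 kg/m³
  option G: M = 1.21×10⁻³
  option H: M = 1.12×10⁻³
  option U: M = 1.08×10⁻³
  option L: M = 0.545×10⁻³
Option G ranks first.

option G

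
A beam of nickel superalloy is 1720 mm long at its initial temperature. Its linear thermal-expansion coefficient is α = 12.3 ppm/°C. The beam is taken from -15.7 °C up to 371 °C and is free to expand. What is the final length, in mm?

1728.2 mm

ΔT = 371 − (-15.7) = 386.7 K.
ΔL = α·L₀·ΔT = 12.3×10⁻⁶ × 1720 mm × 386.7 K = 8.18 mm.
L = L₀ + ΔL = 1720 + 8.18 = 1728.2 mm.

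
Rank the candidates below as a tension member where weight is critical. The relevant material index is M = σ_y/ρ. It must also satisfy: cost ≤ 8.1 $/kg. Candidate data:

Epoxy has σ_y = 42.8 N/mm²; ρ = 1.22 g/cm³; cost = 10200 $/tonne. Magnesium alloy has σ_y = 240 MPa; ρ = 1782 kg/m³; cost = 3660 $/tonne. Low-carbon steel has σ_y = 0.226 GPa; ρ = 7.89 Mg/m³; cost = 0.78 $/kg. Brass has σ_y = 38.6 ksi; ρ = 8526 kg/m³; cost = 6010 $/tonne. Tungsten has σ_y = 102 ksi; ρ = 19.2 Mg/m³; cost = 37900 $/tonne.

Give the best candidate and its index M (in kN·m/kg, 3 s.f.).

magnesium alloy, M = 135 kN·m/kg

Screen on constraints: cost ≤ 8.1 $/kg. Survivors: magnesium alloy, low-carbon steel, brass.
After converting to SI:
  magnesium alloy: σ_y = 240.0 MPa, ρ = 1782 kg/m³
  low-carbon steel: σ_y = 226.0 MPa, ρ = 7890 kg/m³
  brass: σ_y = 266.1 MPa, ρ = 8526 kg/m³
  magnesium alloy: M = 135 kN·m/kg
  brass: M = 31.2 kN·m/kg
  low-carbon steel: M = 28.6 kN·m/kg
The maximum is for magnesium alloy.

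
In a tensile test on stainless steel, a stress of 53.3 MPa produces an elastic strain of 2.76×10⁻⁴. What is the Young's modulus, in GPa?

193 GPa

E = σ/ε = 53.3 MPa / 2.76×10⁻⁴ = 193100 MPa = 193 GPa.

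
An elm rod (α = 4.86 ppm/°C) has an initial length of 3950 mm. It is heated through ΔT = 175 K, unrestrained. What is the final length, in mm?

3953.4 mm

ΔL = α·L₀·ΔT = 4.86×10⁻⁶ × 3950 mm × 175.0 K = 3.36 mm.
L = L₀ + ΔL = 3950 + 3.36 = 3953.4 mm.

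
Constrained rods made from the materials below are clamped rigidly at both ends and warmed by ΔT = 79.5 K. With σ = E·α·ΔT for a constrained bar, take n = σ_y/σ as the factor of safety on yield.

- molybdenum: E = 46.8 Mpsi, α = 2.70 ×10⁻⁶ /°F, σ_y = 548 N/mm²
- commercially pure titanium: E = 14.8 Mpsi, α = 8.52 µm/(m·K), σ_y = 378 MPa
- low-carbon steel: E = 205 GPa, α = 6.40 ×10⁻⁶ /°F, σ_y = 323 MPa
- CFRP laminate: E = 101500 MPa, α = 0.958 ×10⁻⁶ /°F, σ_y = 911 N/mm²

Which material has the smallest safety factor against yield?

low-carbon steel

Per material, after unit conversion:
  molybdenum: E = 322.7, α = 4.86, σ_y = 548.0 → σ = 125 MPa, n = 4.40
  commercially pure titanium: E = 102.0, α = 8.52, σ_y = 378.0 → σ = 69.1 MPa, n = 5.47
  low-carbon steel: E = 205.0, α = 11.5, σ_y = 323.0 → σ = 188 MPa, n = 1.72
  CFRP laminate: E = 101.5, α = 1.72, σ_y = 911.0 → σ = 13.9 MPa, n = 65.5
The minimum is low-carbon steel at n = 1.72.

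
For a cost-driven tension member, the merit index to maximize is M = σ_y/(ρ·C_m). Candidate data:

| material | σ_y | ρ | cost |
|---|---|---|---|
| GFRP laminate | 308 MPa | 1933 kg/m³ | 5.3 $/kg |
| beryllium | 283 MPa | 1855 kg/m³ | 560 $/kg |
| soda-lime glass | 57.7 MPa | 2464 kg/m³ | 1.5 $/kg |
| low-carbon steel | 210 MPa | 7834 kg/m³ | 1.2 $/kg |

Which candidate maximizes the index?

GFRP laminate

Evaluate M for each candidate:
  GFRP laminate: M = 30.1 kN·m per $
  low-carbon steel: M = 22.3 kN·m per $
  soda-lime glass: M = 15.6 kN·m per $
  beryllium: M = 0.272 kN·m per $
The maximum is for GFRP laminate.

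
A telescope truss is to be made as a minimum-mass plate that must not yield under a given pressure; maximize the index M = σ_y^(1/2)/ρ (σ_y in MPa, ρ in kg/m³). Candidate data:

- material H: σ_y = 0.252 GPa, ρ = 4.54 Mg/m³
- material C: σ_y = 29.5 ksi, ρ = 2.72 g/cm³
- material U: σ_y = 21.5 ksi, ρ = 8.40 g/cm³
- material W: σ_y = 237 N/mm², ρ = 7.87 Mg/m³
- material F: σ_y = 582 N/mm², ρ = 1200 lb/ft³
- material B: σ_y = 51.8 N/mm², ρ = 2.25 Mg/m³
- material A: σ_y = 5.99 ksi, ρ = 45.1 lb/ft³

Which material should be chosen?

Convert each candidate to consistent units, then evaluate M:
  material H: σ_y = 252.0 MPa, ρ = 4540 kg/m³
  material C: σ_y = 203.4 MPa, ρ = 2720 kg/m³
  material U: σ_y = 148.2 MPa, ρ = 8400 kg/m³
  material W: σ_y = 237.0 MPa, ρ = 7870 kg/m³
  material F: σ_y = 582.0 MPa, ρ = 19220 kg/m³
  material B: σ_y = 51.80 MPa, ρ = 2250 kg/m³
  material A: σ_y = 41.30 MPa, ρ = 722.4 kg/m³
  material A: M = 8.90×10⁻³
  material C: M = 5.24×10⁻³
  material H: M = 3.50×10⁻³
  material B: M = 3.20×10⁻³
  material W: M = 1.96×10⁻³
  material U: M = 1.45×10⁻³
  material F: M = 1.26×10⁻³
The maximum is for material A.

material A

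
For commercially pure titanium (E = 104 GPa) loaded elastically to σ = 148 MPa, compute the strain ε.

1.42×10⁻³

ε = σ/E = 148 / 104000 = 1.42×10⁻³.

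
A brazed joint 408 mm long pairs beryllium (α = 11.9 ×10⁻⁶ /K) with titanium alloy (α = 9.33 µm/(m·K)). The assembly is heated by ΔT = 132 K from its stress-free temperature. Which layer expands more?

beryllium

α(beryllium) = 11.9×10⁻⁶/K vs α(titanium alloy) = 9.33×10⁻⁶/K.
Higher α expands more for the same ΔT: beryllium.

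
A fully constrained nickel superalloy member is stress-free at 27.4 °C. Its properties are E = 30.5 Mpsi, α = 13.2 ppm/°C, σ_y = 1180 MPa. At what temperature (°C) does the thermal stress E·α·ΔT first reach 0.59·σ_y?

278 °C

E = 30.5 Mpsi = 210.3 GPa.
E·α·ΔT = 696.2 MPa ⇒ ΔT = 696.2 / (210.3×10³ × 13.2×10⁻⁶) = 250.8 K.
T = 27.4 + 250.8 = 278.2 °C.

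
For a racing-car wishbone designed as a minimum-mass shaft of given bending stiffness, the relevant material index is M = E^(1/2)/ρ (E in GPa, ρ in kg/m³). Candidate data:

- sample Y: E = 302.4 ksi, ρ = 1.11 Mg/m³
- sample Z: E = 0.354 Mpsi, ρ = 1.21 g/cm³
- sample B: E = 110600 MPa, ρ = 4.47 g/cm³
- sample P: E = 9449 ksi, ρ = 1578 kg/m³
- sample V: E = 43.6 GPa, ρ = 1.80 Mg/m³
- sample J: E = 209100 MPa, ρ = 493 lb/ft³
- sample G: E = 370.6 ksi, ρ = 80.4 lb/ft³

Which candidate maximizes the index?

In SI units:
  sample Y: E = 2.085 GPa, ρ = 1110 kg/m³
  sample Z: E = 2.441 GPa, ρ = 1210 kg/m³
  sample B: E = 110.6 GPa, ρ = 4470 kg/m³
  sample P: E = 65.15 GPa, ρ = 1578 kg/m³
  sample V: E = 43.60 GPa, ρ = 1800 kg/m³
  sample J: E = 209.1 GPa, ρ = 7897 kg/m³
  sample G: E = 2.555 GPa, ρ = 1288 kg/m³
  sample P: M = 5.11×10⁻³
  sample V: M = 3.67×10⁻³
  sample B: M = 2.35×10⁻³
  sample J: M = 1.83×10⁻³
  sample Y: M = 1.30×10⁻³
  sample Z: M = 1.29×10⁻³
  sample G: M = 1.24×10⁻³
Sample P ranks first.

sample P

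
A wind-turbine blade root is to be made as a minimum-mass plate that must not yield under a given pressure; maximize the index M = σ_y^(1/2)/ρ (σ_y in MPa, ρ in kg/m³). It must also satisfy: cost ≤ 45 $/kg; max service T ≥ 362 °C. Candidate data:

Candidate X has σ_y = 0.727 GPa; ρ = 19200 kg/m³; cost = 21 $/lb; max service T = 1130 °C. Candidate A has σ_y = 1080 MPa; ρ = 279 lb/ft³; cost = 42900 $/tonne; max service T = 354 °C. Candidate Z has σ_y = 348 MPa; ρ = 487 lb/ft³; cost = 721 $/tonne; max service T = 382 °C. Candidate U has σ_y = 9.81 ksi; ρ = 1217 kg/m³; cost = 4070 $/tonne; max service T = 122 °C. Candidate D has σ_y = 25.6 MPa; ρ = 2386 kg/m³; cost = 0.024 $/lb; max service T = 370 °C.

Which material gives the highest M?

candidate Z

Screen on constraints: cost ≤ 45 $/kg; max service T ≥ 362 °C. Survivors: candidate Z, candidate D.
Convert each candidate to consistent units, then evaluate M:
  candidate Z: σ_y = 348.0 MPa, ρ = 7801 kg/m³
  candidate D: σ_y = 25.60 MPa, ρ = 2386 kg/m³
  candidate Z: M = 2.39×10⁻³
  candidate D: M = 2.12×10⁻³
Candidate Z ranks first.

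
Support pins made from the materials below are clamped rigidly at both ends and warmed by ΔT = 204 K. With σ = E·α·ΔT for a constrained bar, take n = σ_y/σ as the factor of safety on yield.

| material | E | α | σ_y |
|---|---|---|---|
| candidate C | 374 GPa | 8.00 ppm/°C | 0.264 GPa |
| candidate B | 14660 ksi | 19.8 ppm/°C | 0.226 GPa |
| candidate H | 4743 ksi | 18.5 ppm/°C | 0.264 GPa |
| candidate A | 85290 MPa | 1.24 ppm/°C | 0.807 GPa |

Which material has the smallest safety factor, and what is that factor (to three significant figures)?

candidate C, n = 0.433

Per material, after unit conversion:
  candidate C: E = 374.0, α = 8.00, σ_y = 264.0 → σ = 610 MPa, n = 0.433
  candidate B: E = 101.1, α = 19.8, σ_y = 226.0 → σ = 408 MPa, n = 0.554
  candidate H: E = 32.70, α = 18.5, σ_y = 264.0 → σ = 123 MPa, n = 2.14
  candidate A: E = 85.29, α = 1.24, σ_y = 807.0 → σ = 21.6 MPa, n = 37.4
Smallest n: candidate C with n = 0.433.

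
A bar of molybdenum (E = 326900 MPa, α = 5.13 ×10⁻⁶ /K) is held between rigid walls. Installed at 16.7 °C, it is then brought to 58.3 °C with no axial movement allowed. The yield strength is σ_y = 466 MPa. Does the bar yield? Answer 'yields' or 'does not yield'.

does not yield

E = 326900 MPa = 326.9 GPa.
ΔT = 41.60 K. Constrained thermal stress σ = E·α·ΔT = 326.9×10³ MPa × 5.13×10⁻⁶ × 41.60 = 69.8 MPa (compressive).
Compare to σ_y = 466 MPa: σ < σ_y, so it does not yield.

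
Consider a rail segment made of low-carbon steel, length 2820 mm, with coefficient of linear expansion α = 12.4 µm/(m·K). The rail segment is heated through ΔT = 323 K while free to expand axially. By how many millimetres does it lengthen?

ΔL = α·L₀·ΔT = 12.4×10⁻⁶ × 2820 mm × 323.0 K = 11.3 mm.

11.3 mm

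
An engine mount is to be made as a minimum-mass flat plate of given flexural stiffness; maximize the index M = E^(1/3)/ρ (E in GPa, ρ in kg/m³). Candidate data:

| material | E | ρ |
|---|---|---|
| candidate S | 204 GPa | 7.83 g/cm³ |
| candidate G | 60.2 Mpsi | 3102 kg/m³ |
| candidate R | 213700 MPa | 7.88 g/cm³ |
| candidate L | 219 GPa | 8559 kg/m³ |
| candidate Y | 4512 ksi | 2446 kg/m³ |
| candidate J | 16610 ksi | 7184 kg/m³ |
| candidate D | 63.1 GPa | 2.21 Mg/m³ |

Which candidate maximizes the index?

Normalizing units and computing the index:
  candidate S: E = 204.0 GPa, ρ = 7830 kg/m³
  candidate G: E = 415.1 GPa, ρ = 3102 kg/m³
  candidate R: E = 213.7 GPa, ρ = 7880 kg/m³
  candidate L: E = 219.0 GPa, ρ = 8559 kg/m³
  candidate Y: E = 31.11 GPa, ρ = 2446 kg/m³
  candidate J: E = 114.5 GPa, ρ = 7184 kg/m³
  candidate D: E = 63.10 GPa, ρ = 2210 kg/m³
  candidate G: M = 2.40×10⁻³
  candidate D: M = 1.80×10⁻³
  candidate Y: M = 1.29×10⁻³
  candidate R: M = 0.759×10⁻³
  candidate S: M = 0.752×10⁻³
  candidate L: M = 0.704×10⁻³
  candidate J: M = 0.676×10⁻³
Candidate G has the largest M.

candidate G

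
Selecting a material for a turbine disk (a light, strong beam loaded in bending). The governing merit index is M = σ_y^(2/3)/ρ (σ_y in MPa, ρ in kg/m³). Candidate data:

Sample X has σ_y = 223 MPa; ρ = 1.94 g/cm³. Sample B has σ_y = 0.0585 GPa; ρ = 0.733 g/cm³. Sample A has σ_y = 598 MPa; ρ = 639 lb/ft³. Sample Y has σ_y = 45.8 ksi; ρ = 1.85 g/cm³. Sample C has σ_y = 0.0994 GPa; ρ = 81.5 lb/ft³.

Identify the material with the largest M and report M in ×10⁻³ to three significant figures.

Normalizing units and computing the index:
  sample X: σ_y = 223.0 MPa, ρ = 1940 kg/m³
  sample B: σ_y = 58.50 MPa, ρ = 733.0 kg/m³
  sample A: σ_y = 598.0 MPa, ρ = 10240 kg/m³
  sample Y: σ_y = 315.8 MPa, ρ = 1850 kg/m³
  sample C: σ_y = 99.40 MPa, ρ = 1306 kg/m³
  sample Y: M = 25.1×10⁻³
  sample B: M = 20.6×10⁻³
  sample X: M = 19.0×10⁻³
  sample C: M = 16.4×10⁻³
  sample A: M = 6.93×10⁻³
The maximum is for sample Y.

sample Y, M = 25.1×10⁻³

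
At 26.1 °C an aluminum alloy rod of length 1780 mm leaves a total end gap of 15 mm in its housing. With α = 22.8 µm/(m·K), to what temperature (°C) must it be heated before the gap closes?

α·L₀·ΔT = 15.0 mm ⇒ ΔT = 15.0 / (22.8×10⁻⁶ × 1780.0) = 369.6 K.
T = 26.1 + 369.6 = 395.7 °C.

396 °C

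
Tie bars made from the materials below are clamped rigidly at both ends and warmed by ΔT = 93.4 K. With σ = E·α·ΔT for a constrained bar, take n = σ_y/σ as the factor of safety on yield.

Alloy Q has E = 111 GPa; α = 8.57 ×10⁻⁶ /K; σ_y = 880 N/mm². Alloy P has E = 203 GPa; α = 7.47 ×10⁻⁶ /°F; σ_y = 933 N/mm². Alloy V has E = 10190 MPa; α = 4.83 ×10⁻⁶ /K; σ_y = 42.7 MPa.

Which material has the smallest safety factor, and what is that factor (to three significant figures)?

alloy P, n = 3.66

With everything in SI (GPa, ×10⁻⁶/K, MPa):
  alloy Q: E = 111.0, α = 8.57, σ_y = 880.0 → σ = 88.8 MPa, n = 9.90
  alloy P: E = 203.0, α = 13.4, σ_y = 933.0 → σ = 255 MPa, n = 3.66
  alloy V: E = 10.19, α = 4.83, σ_y = 42.70 → σ = 4.60 MPa, n = 9.29
The minimum is alloy P at n = 3.66.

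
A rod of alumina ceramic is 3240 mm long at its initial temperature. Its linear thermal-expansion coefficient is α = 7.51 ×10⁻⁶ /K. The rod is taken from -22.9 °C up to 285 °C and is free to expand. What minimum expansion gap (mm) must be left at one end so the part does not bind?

ΔT = 285 − (-22.9) = 307.9 K.
ΔL = α·L₀·ΔT = 7.51×10⁻⁶ × 3240 mm × 307.9 K = 7.49 mm.

7.49 mm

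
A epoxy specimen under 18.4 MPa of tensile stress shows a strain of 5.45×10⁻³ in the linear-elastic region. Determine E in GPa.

3.38 GPa

E = σ/ε = 18.4 MPa / 5.45×10⁻³ = 3376 MPa = 3.38 GPa.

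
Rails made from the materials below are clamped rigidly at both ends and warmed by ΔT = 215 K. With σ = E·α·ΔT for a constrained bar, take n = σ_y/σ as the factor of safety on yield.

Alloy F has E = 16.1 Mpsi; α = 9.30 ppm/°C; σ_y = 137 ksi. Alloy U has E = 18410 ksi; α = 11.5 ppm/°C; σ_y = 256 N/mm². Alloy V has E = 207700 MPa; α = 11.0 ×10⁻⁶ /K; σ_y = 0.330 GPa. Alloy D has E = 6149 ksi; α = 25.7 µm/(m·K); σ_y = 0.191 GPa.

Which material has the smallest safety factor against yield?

alloy V

Converting E to GPa, α to ×10⁻⁶/K, σ_y to MPa, then σ and n for each:
  alloy F: E = 111.0, α = 9.30, σ_y = 944.6 → σ = 222 MPa, n = 4.26
  alloy U: E = 126.9, α = 11.5, σ_y = 256.0 → σ = 314 MPa, n = 0.816
  alloy V: E = 207.7, α = 11.0, σ_y = 330.0 → σ = 491 MPa, n = 0.672
  alloy D: E = 42.40, α = 25.7, σ_y = 191.0 → σ = 234 MPa, n = 0.815
Alloy V has the lowest safety factor, n = 0.672.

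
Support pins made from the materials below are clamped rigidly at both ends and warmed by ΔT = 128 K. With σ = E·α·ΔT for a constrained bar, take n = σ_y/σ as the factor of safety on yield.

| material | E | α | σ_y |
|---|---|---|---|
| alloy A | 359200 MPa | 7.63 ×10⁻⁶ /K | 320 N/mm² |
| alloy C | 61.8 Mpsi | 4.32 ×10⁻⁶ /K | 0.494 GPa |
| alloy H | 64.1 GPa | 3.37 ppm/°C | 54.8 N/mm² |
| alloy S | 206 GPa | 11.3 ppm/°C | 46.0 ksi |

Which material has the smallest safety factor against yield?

alloy A

Converting E to GPa, α to ×10⁻⁶/K, σ_y to MPa, then σ and n for each:
  alloy A: E = 359.2, α = 7.63, σ_y = 320.0 → σ = 351 MPa, n = 0.912
  alloy C: E = 426.1, α = 4.32, σ_y = 494.0 → σ = 236 MPa, n = 2.10
  alloy H: E = 64.10, α = 3.37, σ_y = 54.80 → σ = 27.7 MPa, n = 1.98
  alloy S: E = 206.0, α = 11.3, σ_y = 317.2 → σ = 298 MPa, n = 1.06
Smallest n: alloy A with n = 0.912.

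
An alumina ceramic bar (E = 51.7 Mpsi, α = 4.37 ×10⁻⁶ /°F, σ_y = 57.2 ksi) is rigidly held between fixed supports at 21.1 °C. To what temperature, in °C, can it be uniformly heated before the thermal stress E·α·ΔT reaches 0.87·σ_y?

143 °C

E = 51.7 Mpsi = 356.5 GPa.
α = 4.37×10⁻⁶/°F × 9/5 = 7.87×10⁻⁶/K.
σ_y = 57.2 ksi = 394.4 MPa.
E·α·ΔT = 343.1 MPa ⇒ ΔT = 343.1 / (356.5×10³ × 7.87×10⁻⁶) = 122.4 K.
T = 21.1 + 122.4 = 143.5 °C.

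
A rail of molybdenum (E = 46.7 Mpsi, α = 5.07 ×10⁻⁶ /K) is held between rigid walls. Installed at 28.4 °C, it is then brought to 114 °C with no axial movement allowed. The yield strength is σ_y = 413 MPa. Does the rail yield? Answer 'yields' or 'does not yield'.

does not yield

E = 46.7 Mpsi = 322.0 GPa.
ΔT = 85.60 K. Constrained thermal stress σ = E·α·ΔT = 322.0×10³ MPa × 5.07×10⁻⁶ × 85.60 = 140 MPa (compressive).
Compare to σ_y = 413 MPa: σ < σ_y, so it does not yield.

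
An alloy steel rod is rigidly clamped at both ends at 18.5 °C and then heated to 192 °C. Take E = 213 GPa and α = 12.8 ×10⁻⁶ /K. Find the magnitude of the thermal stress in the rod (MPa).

ΔT = 173.5 K. Constrained thermal stress σ = E·α·ΔT = 213.0×10³ MPa × 12.8×10⁻⁶ × 173.5 = 473 MPa (compressive).

473 MPa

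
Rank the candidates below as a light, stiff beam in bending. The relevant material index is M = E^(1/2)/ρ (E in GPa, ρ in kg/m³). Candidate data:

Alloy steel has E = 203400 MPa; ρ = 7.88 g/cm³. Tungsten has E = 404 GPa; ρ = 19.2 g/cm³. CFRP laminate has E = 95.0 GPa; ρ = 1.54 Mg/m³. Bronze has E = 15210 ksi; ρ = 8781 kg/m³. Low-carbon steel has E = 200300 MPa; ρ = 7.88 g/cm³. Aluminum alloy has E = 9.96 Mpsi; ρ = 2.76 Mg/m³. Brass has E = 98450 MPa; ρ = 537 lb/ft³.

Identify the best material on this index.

CFRP laminate

Normalizing units and computing the index:
  alloy steel: E = 203.4 GPa, ρ = 7880 kg/m³
  tungsten: E = 404.0 GPa, ρ = 19200 kg/m³
  CFRP laminate: E = 95.00 GPa, ρ = 1540 kg/m³
  bronze: E = 104.9 GPa, ρ = 8781 kg/m³
  low-carbon steel: E = 200.3 GPa, ρ = 7880 kg/m³
  aluminum alloy: E = 68.67 GPa, ρ = 2760 kg/m³
  brass: E = 98.45 GPa, ρ = 8602 kg/m³
  CFRP laminate: M = 6.33×10⁻³
  aluminum alloy: M = 3.00×10⁻³
  alloy steel: M = 1.81×10⁻³
  low-carbon steel: M = 1.80×10⁻³
  bronze: M = 1.17×10⁻³
  brass: M = 1.15×10⁻³
  tungsten: M = 1.05×10⁻³
CFRP laminate has the largest M.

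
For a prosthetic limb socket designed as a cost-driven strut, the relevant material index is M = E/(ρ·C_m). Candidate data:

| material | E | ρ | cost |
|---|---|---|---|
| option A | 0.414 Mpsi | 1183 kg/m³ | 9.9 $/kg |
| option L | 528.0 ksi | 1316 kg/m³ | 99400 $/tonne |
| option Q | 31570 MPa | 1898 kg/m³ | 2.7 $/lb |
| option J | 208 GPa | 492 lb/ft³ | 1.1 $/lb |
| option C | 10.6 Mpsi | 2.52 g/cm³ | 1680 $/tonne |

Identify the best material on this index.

option C

After converting to SI:
  option A: E = 2.854 GPa, ρ = 1183 kg/m³, cost = 9.900 $/kg
  option L: E = 3.640 GPa, ρ = 1316 kg/m³, cost = 99.40 $/kg
  option Q: E = 31.57 GPa, ρ = 1898 kg/m³, cost = 5.952 $/kg
  option J: E = 208.0 GPa, ρ = 7881 kg/m³, cost = 2.425 $/kg
  option C: E = 73.08 GPa, ρ = 2520 kg/m³, cost = 1.680 $/kg
  option C: M = 17.3 MN·m per $
  option J: M = 10.9 MN·m per $
  option Q: M = 2.79 MN·m per $
  option A: M = 0.244 MN·m per $
  option L: M = 0.0278 MN·m per $
Option C ranks first.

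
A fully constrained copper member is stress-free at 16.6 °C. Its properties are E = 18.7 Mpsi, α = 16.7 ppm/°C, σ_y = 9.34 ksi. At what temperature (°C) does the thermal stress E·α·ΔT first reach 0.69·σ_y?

E = 18.7 Mpsi = 128.9 GPa.
σ_y = 9.34 ksi = 64.40 MPa.
E·α·ΔT = 44.43 MPa ⇒ ΔT = 44.43 / (128.9×10³ × 16.7×10⁻⁶) = 20.64 K.
T = 16.6 + 20.64 = 37.24 °C.

37.2 °C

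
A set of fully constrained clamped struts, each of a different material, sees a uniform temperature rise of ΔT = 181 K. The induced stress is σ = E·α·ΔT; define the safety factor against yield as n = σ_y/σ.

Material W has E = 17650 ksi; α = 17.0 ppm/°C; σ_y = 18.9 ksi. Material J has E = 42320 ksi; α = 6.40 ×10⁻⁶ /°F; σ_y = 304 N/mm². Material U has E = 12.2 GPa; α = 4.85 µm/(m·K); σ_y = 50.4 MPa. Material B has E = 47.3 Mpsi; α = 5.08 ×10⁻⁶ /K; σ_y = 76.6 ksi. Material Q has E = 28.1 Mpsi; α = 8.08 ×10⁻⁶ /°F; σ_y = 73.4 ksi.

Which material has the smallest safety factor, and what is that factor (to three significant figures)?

In consistent units (E in GPa, α in ×10⁻⁶/K, σ_y in MPa):
  material W: E = 121.7, α = 17.0, σ_y = 130.3 → σ = 374 MPa, n = 0.348
  material J: E = 291.8, α = 11.5, σ_y = 304.0 → σ = 608 MPa, n = 0.500
  material U: E = 12.20, α = 4.85, σ_y = 50.40 → σ = 10.7 MPa, n = 4.71
  material B: E = 326.1, α = 5.08, σ_y = 528.1 → σ = 300 MPa, n = 1.76
  material Q: E = 193.7, α = 14.5, σ_y = 506.1 → σ = 510 MPa, n = 0.992
The minimum is material W at n = 0.348.

material W, n = 0.348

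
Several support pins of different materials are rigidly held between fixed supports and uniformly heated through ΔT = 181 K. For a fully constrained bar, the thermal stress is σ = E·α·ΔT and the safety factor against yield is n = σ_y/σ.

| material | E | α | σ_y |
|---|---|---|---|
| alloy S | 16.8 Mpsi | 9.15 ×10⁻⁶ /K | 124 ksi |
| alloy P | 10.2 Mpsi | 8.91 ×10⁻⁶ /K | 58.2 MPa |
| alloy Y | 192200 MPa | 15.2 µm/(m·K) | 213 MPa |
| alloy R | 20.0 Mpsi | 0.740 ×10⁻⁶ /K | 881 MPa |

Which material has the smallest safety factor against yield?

In consistent units (E in GPa, α in ×10⁻⁶/K, σ_y in MPa):
  alloy S: E = 115.8, α = 9.15, σ_y = 855.0 → σ = 192 MPa, n = 4.46
  alloy P: E = 70.33, α = 8.91, σ_y = 58.20 → σ = 113 MPa, n = 0.513
  alloy Y: E = 192.2, α = 15.2, σ_y = 213.0 → σ = 529 MPa, n = 0.403
  alloy R: E = 137.9, α = 0.740, σ_y = 881.0 → σ = 18.5 MPa, n = 47.7
The minimum is alloy Y at n = 0.403.

alloy Y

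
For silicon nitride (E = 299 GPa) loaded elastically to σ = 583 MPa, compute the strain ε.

1.95×10⁻³

ε = σ/E = 583 / 299000 = 1.95×10⁻³.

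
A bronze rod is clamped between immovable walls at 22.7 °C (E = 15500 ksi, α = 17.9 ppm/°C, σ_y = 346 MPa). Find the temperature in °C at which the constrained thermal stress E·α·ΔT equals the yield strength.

E = 15500 ksi = 106.9 GPa.
E·α·ΔT = 346.0 MPa ⇒ ΔT = 346.0 / (106.9×10³ × 17.9×10⁻⁶) = 180.9 K.
T = 22.7 + 180.9 = 203.6 °C.

204 °C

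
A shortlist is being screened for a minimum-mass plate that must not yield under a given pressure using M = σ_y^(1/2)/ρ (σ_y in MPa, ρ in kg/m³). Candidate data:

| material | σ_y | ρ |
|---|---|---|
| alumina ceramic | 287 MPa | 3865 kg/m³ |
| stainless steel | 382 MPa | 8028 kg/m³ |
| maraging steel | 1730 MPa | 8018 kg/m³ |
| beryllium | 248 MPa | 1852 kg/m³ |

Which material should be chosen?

beryllium

Evaluate M for each candidate:
  beryllium: M = 8.50×10⁻³
  maraging steel: M = 5.19×10⁻³
  alumina ceramic: M = 4.38×10⁻³
  stainless steel: M = 2.43×10⁻³
Beryllium ranks first.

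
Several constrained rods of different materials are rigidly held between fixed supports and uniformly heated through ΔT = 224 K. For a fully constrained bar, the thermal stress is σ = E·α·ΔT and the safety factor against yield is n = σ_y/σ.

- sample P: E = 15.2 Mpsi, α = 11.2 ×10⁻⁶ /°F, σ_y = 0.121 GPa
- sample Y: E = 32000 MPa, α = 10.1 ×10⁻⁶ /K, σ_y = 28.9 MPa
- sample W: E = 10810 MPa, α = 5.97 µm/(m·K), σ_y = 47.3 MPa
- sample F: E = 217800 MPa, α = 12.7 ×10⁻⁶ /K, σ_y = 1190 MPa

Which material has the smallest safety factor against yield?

sample P

Converting E to GPa, α to ×10⁻⁶/K, σ_y to MPa, then σ and n for each:
  sample P: E = 104.8, α = 20.2, σ_y = 121.0 → σ = 473 MPa, n = 0.256
  sample Y: E = 32.00, α = 10.1, σ_y = 28.90 → σ = 72.4 MPa, n = 0.399
  sample W: E = 10.81, α = 5.97, σ_y = 47.30 → σ = 14.5 MPa, n = 3.27
  sample F: E = 217.8, α = 12.7, σ_y = 1190 → σ = 620 MPa, n = 1.92
Smallest n: sample P with n = 0.256.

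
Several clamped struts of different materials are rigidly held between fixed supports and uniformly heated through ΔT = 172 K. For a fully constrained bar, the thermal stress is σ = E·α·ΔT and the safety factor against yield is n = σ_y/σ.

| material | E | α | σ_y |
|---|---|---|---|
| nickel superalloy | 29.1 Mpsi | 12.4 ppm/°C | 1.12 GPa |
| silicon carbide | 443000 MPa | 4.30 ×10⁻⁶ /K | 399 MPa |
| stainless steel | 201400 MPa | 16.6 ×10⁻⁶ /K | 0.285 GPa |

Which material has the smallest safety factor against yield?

stainless steel

With everything in SI (GPa, ×10⁻⁶/K, MPa):
  nickel superalloy: E = 200.6, α = 12.4, σ_y = 1120 → σ = 428 MPa, n = 2.62
  silicon carbide: E = 443.0, α = 4.30, σ_y = 399.0 → σ = 328 MPa, n = 1.22
  stainless steel: E = 201.4, α = 16.6, σ_y = 285.0 → σ = 575 MPa, n = 0.496
Stainless steel has the lowest safety factor, n = 0.496.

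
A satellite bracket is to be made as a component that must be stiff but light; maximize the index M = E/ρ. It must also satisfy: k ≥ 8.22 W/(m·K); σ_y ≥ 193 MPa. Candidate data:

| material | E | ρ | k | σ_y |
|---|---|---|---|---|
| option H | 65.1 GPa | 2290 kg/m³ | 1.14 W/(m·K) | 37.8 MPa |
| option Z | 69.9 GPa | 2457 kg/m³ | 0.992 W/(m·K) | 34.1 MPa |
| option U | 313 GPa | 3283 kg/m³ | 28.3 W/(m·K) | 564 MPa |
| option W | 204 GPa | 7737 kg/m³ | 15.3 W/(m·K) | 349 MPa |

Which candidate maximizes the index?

Screen on constraints: k ≥ 8.22 W/(m·K); σ_y ≥ 193 MPa. Survivors: option U, option W.
Evaluate M for each candidate:
  option U: M = 95.3 MN·m/kg
  option W: M = 26.4 MN·m/kg
The maximum is for option U.

option U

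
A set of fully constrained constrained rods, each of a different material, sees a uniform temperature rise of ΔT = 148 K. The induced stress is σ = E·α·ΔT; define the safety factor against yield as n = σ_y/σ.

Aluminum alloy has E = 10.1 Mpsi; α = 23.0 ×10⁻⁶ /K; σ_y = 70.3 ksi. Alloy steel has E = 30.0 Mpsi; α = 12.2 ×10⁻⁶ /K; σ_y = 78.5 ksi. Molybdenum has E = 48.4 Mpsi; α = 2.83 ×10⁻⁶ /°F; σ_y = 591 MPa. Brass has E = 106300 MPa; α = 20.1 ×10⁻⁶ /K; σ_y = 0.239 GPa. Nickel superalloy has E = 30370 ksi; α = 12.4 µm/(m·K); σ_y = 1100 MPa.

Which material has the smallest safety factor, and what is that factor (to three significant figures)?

In consistent units (E in GPa, α in ×10⁻⁶/K, σ_y in MPa):
  aluminum alloy: E = 69.64, α = 23.0, σ_y = 484.7 → σ = 237 MPa, n = 2.04
  alloy steel: E = 206.8, α = 12.2, σ_y = 541.2 → σ = 373 MPa, n = 1.45
  molybdenum: E = 333.7, α = 5.09, σ_y = 591.0 → σ = 252 MPa, n = 2.35
  brass: E = 106.3, α = 20.1, σ_y = 239.0 → σ = 316 MPa, n = 0.756
  nickel superalloy: E = 209.4, α = 12.4, σ_y = 1100 → σ = 384 MPa, n = 2.86
Smallest n: brass with n = 0.756.

brass, n = 0.756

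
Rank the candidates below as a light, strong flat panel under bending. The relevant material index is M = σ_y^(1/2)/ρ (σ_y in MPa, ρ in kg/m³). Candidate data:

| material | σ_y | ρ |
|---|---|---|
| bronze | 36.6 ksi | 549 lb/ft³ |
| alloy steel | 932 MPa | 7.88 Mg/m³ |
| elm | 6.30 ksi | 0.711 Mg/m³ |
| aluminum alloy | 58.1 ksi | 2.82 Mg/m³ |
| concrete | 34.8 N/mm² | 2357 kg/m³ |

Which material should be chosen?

elm

After converting to SI:
  bronze: σ_y = 252.3 MPa, ρ = 8794 kg/m³
  alloy steel: σ_y = 932.0 MPa, ρ = 7880 kg/m³
  elm: σ_y = 43.44 MPa, ρ = 711.0 kg/m³
  aluminum alloy: σ_y = 400.6 MPa, ρ = 2820 kg/m³
  concrete: σ_y = 34.80 MPa, ρ = 2357 kg/m³
  elm: M = 9.27×10⁻³
  aluminum alloy: M = 7.10×10⁻³
  alloy steel: M = 3.87×10⁻³
  concrete: M = 2.50×10⁻³
  bronze: M = 1.81×10⁻³
Elm ranks first.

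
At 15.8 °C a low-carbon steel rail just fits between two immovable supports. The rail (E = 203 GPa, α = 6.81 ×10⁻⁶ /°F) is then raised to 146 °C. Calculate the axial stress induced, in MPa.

α = 6.81×10⁻⁶/°F × 9/5 = 12.3×10⁻⁶/K.
ΔT = 130.2 K. Constrained thermal stress σ = E·α·ΔT = 203.0×10³ MPa × 12.3×10⁻⁶ × 130.2 = 324 MPa (compressive).

324 MPa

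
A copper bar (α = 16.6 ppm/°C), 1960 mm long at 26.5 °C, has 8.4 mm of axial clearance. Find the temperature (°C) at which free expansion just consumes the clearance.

α·L₀·ΔT = 8.4 mm ⇒ ΔT = 8.4 / (16.6×10⁻⁶ × 1960.0) = 258.2 K.
T = 26.5 + 258.2 = 284.7 °C.

285 °C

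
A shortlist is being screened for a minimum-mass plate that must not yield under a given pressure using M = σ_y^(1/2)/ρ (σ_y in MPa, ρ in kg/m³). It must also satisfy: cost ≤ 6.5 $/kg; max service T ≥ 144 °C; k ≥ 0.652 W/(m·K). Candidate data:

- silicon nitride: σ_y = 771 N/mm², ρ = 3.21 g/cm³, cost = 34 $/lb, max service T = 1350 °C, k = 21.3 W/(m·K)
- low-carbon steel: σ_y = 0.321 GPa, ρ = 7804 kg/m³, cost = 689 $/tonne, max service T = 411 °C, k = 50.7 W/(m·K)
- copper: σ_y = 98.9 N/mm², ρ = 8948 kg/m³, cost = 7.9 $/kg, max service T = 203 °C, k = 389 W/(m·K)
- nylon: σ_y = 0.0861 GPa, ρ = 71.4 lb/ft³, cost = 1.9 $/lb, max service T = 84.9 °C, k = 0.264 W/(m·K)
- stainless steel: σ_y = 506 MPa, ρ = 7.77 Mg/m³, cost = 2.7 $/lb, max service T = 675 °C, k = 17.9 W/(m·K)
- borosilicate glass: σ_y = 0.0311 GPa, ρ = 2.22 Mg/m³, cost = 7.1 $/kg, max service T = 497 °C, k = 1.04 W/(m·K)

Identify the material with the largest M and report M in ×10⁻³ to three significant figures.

Screen on constraints: cost ≤ 6.5 $/kg; max service T ≥ 144 °C; k ≥ 0.652 W/(m·K). Survivors: low-carbon steel, stainless steel.
After converting to SI:
  low-carbon steel: σ_y = 321.0 MPa, ρ = 7804 kg/m³
  stainless steel: σ_y = 506.0 MPa, ρ = 7770 kg/m³
  stainless steel: M = 2.90×10⁻³
  low-carbon steel: M = 2.30×10⁻³
Highest index: stainless steel.

stainless steel, M = 2.90×10⁻³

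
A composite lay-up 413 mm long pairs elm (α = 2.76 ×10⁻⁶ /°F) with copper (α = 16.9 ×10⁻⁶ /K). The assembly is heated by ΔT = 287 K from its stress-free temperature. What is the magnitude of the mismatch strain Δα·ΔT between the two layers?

3.42×10⁻³

elm: α = 2.76×10⁻⁶/°F × 9/5 = 4.97×10⁻⁶/K.
Δα = |4.97 − 16.9|×10⁻⁶/K = 11.9×10⁻⁶/K.
Mismatch strain = Δα·ΔT = 11.9×10⁻⁶ × 287.0 = 3.42×10⁻³.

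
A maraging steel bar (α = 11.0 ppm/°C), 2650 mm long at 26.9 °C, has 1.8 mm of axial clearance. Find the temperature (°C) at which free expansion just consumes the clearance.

88.6 °C

α·L₀·ΔT = 1.8 mm ⇒ ΔT = 1.8 / (11.0×10⁻⁶ × 2650.0) = 61.75 K.
T = 26.9 + 61.75 = 88.65 °C.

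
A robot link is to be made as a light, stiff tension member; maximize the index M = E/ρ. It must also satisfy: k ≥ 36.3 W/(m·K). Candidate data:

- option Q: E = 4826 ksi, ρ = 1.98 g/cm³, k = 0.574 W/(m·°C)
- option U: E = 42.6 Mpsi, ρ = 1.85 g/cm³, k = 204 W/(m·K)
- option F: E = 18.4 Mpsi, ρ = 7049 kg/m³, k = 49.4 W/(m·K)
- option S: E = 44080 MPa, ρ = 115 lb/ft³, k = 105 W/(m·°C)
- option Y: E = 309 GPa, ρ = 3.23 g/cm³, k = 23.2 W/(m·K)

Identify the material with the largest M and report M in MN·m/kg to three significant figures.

option U, M = 159 MN·m/kg

Screen on constraints: k ≥ 36.3 W/(m·K). Survivors: option U, option F, option S.
Convert each candidate to consistent units, then evaluate M:
  option U: E = 293.7 GPa, ρ = 1850 kg/m³
  option F: E = 126.9 GPa, ρ = 7049 kg/m³
  option S: E = 44.08 GPa, ρ = 1842 kg/m³
  option U: M = 159 MN·m/kg
  option S: M = 23.9 MN·m/kg
  option F: M = 18.0 MN·m/kg
Option U ranks first.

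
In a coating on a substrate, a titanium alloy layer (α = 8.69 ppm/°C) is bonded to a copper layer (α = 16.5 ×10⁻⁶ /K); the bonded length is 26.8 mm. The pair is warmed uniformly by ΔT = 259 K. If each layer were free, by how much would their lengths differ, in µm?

54.2 µm

Δα = |8.69 − 16.5|×10⁻⁶/K = 7.81×10⁻⁶/K.
ΔL_mismatch = Δα·L·ΔT = 7.81×10⁻⁶ × 26.8 mm × 259.0 K = 54.2 µm.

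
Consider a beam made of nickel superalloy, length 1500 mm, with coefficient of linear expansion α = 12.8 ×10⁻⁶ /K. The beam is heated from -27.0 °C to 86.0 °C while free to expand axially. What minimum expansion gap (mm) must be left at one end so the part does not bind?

ΔT = 86.0 − (-27.0) = 113.0 K.
ΔL = α·L₀·ΔT = 12.8×10⁻⁶ × 1500 mm × 113.0 K = 2.17 mm.

2.17 mm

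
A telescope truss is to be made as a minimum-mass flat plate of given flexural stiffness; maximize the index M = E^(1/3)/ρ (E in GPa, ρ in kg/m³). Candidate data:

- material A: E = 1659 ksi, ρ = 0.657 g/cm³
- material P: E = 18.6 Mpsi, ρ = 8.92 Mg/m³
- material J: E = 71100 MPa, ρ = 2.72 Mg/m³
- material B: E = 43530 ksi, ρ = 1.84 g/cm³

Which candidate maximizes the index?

In SI units:
  material A: E = 11.44 GPa, ρ = 657.0 kg/m³
  material P: E = 128.2 GPa, ρ = 8920 kg/m³
  material J: E = 71.10 GPa, ρ = 2720 kg/m³
  material B: E = 300.1 GPa, ρ = 1840 kg/m³
  material B: M = 3.64×10⁻³
  material A: M = 3.43×10⁻³
  material J: M = 1.52×10⁻³
  material P: M = 0.565×10⁻³
Highest index: material B.

material B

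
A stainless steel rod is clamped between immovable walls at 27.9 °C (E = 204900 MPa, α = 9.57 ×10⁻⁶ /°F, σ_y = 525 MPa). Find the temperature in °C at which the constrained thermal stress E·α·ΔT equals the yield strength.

E = 204900 MPa = 204.9 GPa.
α = 9.57×10⁻⁶/°F × 9/5 = 17.2×10⁻⁶/K.
E·α·ΔT = 525.0 MPa ⇒ ΔT = 525.0 / (204.9×10³ × 17.2×10⁻⁶) = 148.7 K.
T = 27.9 + 148.7 = 176.6 °C.

177 °C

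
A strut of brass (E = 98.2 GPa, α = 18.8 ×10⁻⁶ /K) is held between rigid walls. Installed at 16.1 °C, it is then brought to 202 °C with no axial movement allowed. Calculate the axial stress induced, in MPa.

ΔT = 185.9 K. Constrained thermal stress σ = E·α·ΔT = 98.20×10³ MPa × 18.8×10⁻⁶ × 185.9 = 343 MPa (compressive).

343 MPa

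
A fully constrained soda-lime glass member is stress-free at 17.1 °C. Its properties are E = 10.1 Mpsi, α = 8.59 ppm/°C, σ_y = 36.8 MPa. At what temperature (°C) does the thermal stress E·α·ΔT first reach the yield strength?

78.6 °C

E = 10.1 Mpsi = 69.64 GPa.
E·α·ΔT = 36.80 MPa ⇒ ΔT = 36.80 / (69.64×10³ × 8.59×10⁻⁶) = 61.52 K.
T = 17.1 + 61.52 = 78.62 °C.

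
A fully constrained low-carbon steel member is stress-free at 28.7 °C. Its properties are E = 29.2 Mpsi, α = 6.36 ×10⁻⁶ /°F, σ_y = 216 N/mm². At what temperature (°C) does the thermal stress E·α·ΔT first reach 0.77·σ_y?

101 °C

E = 29.2 Mpsi = 201.3 GPa.
α = 6.36×10⁻⁶/°F × 9/5 = 11.4×10⁻⁶/K.
σ_y = 216 N/mm² = 216.0 MPa.
E·α·ΔT = 166.3 MPa ⇒ ΔT = 166.3 / (201.3×10³ × 11.4×10⁻⁶) = 72.16 K.
T = 28.7 + 72.16 = 100.9 °C.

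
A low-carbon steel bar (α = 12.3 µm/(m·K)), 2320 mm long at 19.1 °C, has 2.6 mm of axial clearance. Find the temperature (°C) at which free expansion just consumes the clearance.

110 °C

α·L₀·ΔT = 2.6 mm ⇒ ΔT = 2.6 / (12.3×10⁻⁶ × 2320.0) = 91.11 K.
T = 19.1 + 91.11 = 110.2 °C.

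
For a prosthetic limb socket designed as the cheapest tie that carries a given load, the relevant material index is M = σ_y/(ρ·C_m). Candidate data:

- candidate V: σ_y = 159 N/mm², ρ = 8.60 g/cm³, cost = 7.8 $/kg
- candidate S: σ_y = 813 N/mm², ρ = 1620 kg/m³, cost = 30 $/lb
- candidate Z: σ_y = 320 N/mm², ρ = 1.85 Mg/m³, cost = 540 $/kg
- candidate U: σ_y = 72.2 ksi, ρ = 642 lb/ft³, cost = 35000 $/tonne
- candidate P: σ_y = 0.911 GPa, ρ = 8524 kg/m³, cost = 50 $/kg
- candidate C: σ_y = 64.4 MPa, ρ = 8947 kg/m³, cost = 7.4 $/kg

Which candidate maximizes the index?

In SI units:
  candidate V: σ_y = 159.0 MPa, ρ = 8600 kg/m³, cost = 7.800 $/kg
  candidate S: σ_y = 813.0 MPa, ρ = 1620 kg/m³, cost = 66.14 $/kg
  candidate Z: σ_y = 320.0 MPa, ρ = 1850 kg/m³, cost = 540.0 $/kg
  candidate U: σ_y = 497.8 MPa, ρ = 10280 kg/m³, cost = 35.00 $/kg
  candidate P: σ_y = 911.0 MPa, ρ = 8524 kg/m³, cost = 50.00 $/kg
  candidate C: σ_y = 64.40 MPa, ρ = 8947 kg/m³, cost = 7.400 $/kg
  candidate S: M = 7.59 kN·m per $
  candidate V: M = 2.37 kN·m per $
  candidate P: M = 2.14 kN·m per $
  candidate U: M = 1.38 kN·m per $
  candidate C: M = 0.973 kN·m per $
  candidate Z: M = 0.320 kN·m per $
The maximum is for candidate S.

candidate S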